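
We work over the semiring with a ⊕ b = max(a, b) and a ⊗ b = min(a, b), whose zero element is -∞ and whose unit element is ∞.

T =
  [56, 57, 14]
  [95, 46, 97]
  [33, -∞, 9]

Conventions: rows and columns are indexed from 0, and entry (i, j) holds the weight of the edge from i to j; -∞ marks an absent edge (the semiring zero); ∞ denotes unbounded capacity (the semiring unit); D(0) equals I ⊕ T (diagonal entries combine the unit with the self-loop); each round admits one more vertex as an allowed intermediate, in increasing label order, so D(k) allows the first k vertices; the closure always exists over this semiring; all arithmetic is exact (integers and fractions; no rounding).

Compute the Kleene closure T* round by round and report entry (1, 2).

D(0):
  [∞, 57, 14]
  [95, ∞, 97]
  [33, -∞, ∞]
D(1):
  [∞, 57, 14]
  [95, ∞, 97]
  [33, 33, ∞]
D(2):
  [∞, 57, 57]
  [95, ∞, 97]
  [33, 33, ∞]
D(3):
  [∞, 57, 57]
  [95, ∞, 97]
  [33, 33, ∞]
Answer: T*[1][2] = 97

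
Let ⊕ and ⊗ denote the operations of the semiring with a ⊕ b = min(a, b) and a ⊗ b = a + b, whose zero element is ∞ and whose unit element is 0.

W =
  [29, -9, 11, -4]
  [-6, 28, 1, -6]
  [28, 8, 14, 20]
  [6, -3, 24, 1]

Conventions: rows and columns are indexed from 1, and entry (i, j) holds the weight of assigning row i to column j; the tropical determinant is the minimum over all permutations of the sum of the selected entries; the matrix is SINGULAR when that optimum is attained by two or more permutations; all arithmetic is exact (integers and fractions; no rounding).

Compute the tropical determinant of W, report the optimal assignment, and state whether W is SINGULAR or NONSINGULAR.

σ = (1, 2, 3, 4): 29 + 28 + 14 + 1 = 72
σ = (1, 2, 4, 3): 29 + 28 + 20 + 24 = 101
σ = (1, 3, 2, 4): 29 + 1 + 8 + 1 = 39
σ = (1, 3, 4, 2): 29 + 1 + 20 + (-3) = 47
σ = (1, 4, 2, 3): 29 + (-6) + 8 + 24 = 55
σ = (1, 4, 3, 2): 29 + (-6) + 14 + (-3) = 34
σ = (2, 1, 3, 4): (-9) + (-6) + 14 + 1 = 0
σ = (2, 1, 4, 3): (-9) + (-6) + 20 + 24 = 29
σ = (2, 3, 1, 4): (-9) + 1 + 28 + 1 = 21
σ = (2, 3, 4, 1): (-9) + 1 + 20 + 6 = 18
σ = (2, 4, 1, 3): (-9) + (-6) + 28 + 24 = 37
σ = (2, 4, 3, 1): (-9) + (-6) + 14 + 6 = 5
σ = (3, 1, 2, 4): 11 + (-6) + 8 + 1 = 14
σ = (3, 1, 4, 2): 11 + (-6) + 20 + (-3) = 22
σ = (3, 2, 1, 4): 11 + 28 + 28 + 1 = 68
σ = (3, 2, 4, 1): 11 + 28 + 20 + 6 = 65
σ = (3, 4, 1, 2): 11 + (-6) + 28 + (-3) = 30
σ = (3, 4, 2, 1): 11 + (-6) + 8 + 6 = 19
σ = (4, 1, 2, 3): (-4) + (-6) + 8 + 24 = 22
σ = (4, 1, 3, 2): (-4) + (-6) + 14 + (-3) = 1
σ = (4, 2, 1, 3): (-4) + 28 + 28 + 24 = 76
σ = (4, 2, 3, 1): (-4) + 28 + 14 + 6 = 44
σ = (4, 3, 1, 2): (-4) + 1 + 28 + (-3) = 22
σ = (4, 3, 2, 1): (-4) + 1 + 8 + 6 = 11
Optimal value attained by: σ = (2, 1, 3, 4).
Answer: det⊕(W) = 0; verdict: NONSINGULAR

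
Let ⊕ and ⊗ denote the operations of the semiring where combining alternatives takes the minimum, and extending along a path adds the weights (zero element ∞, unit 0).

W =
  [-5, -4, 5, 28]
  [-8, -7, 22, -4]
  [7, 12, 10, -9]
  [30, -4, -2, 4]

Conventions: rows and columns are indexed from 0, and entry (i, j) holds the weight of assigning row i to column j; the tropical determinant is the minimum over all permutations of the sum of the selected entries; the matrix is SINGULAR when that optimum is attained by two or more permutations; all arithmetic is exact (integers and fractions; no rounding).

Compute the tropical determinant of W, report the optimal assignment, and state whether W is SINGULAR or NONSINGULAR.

σ = (0, 1, 2, 3): (-5) + (-7) + 10 + 4 = 2
σ = (0, 1, 3, 2): (-5) + (-7) + (-9) + (-2) = -23
σ = (0, 2, 1, 3): (-5) + 22 + 12 + 4 = 33
σ = (0, 2, 3, 1): (-5) + 22 + (-9) + (-4) = 4
σ = (0, 3, 1, 2): (-5) + (-4) + 12 + (-2) = 1
σ = (0, 3, 2, 1): (-5) + (-4) + 10 + (-4) = -3
σ = (1, 0, 2, 3): (-4) + (-8) + 10 + 4 = 2
σ = (1, 0, 3, 2): (-4) + (-8) + (-9) + (-2) = -23
σ = (1, 2, 0, 3): (-4) + 22 + 7 + 4 = 29
σ = (1, 2, 3, 0): (-4) + 22 + (-9) + 30 = 39
σ = (1, 3, 0, 2): (-4) + (-4) + 7 + (-2) = -3
σ = (1, 3, 2, 0): (-4) + (-4) + 10 + 30 = 32
σ = (2, 0, 1, 3): 5 + (-8) + 12 + 4 = 13
σ = (2, 0, 3, 1): 5 + (-8) + (-9) + (-4) = -16
σ = (2, 1, 0, 3): 5 + (-7) + 7 + 4 = 9
σ = (2, 1, 3, 0): 5 + (-7) + (-9) + 30 = 19
σ = (2, 3, 0, 1): 5 + (-4) + 7 + (-4) = 4
σ = (2, 3, 1, 0): 5 + (-4) + 12 + 30 = 43
σ = (3, 0, 1, 2): 28 + (-8) + 12 + (-2) = 30
σ = (3, 0, 2, 1): 28 + (-8) + 10 + (-4) = 26
σ = (3, 1, 0, 2): 28 + (-7) + 7 + (-2) = 26
σ = (3, 1, 2, 0): 28 + (-7) + 10 + 30 = 61
σ = (3, 2, 0, 1): 28 + 22 + 7 + (-4) = 53
σ = (3, 2, 1, 0): 28 + 22 + 12 + 30 = 92
Optimal value attained by: σ = (0, 1, 3, 2).
Answer: det⊕(W) = -23; verdict: SINGULAR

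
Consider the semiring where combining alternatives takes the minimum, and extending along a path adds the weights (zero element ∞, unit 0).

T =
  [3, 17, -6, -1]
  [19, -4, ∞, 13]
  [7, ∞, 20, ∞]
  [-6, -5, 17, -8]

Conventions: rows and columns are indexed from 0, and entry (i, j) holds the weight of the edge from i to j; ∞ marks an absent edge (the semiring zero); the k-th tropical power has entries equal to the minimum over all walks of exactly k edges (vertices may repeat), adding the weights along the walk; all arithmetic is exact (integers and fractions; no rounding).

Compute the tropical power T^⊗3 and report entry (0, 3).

T^⊗2:
  [-7, -6, -3, -9]
  [7, -8, 13, 5]
  [10, 24, 1, 6]
  [-14, -13, -12, -16]
T^⊗3:
  [-15, -14, -13, -17]
  [-1, -12, 1, -3]
  [0, 1, 4, -2]
  [-22, -21, -20, -24]
Key observation: the optimum is the walk 0->3->3->3, with weight (-1) + (-8) + (-8) = -17.
Optimal value attained by: walk 0->3->3->3.
Answer: (T^⊗3)[0][3] = -17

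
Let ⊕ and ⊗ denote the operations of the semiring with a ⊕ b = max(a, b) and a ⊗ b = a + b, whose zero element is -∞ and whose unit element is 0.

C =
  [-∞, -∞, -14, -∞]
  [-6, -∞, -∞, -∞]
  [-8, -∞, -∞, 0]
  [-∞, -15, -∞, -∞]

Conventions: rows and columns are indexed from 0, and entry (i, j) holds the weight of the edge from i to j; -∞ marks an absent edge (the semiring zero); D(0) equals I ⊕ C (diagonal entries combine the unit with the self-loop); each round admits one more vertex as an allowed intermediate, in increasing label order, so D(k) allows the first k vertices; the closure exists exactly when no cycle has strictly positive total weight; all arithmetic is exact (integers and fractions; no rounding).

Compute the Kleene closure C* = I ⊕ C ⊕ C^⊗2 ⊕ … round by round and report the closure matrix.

D(0):
  [0, -∞, -14, -∞]
  [-6, 0, -∞, -∞]
  [-8, -∞, 0, 0]
  [-∞, -15, -∞, 0]
D(1):
  [0, -∞, -14, -∞]
  [-6, 0, -20, -∞]
  [-8, -∞, 0, 0]
  [-∞, -15, -∞, 0]
D(2):
  [0, -∞, -14, -∞]
  [-6, 0, -20, -∞]
  [-8, -∞, 0, 0]
  [-21, -15, -35, 0]
D(3):
  [0, -∞, -14, -14]
  [-6, 0, -20, -20]
  [-8, -∞, 0, 0]
  [-21, -15, -35, 0]
D(4):
  [0, -29, -14, -14]
  [-6, 0, -20, -20]
  [-8, -15, 0, 0]
  [-21, -15, -35, 0]
Answer: C* = [[0, -29, -14, -14], [-6, 0, -20, -20], [-8, -15, 0, 0], [-21, -15, -35, 0]]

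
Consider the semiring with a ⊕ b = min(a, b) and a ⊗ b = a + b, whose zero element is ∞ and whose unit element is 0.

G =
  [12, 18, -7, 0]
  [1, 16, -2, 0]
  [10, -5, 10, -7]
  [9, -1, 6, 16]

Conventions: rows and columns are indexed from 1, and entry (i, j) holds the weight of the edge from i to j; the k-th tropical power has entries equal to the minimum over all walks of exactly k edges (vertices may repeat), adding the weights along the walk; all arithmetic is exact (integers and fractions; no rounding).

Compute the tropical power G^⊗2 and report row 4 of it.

G^⊗2:
  [3, -12, 3, -14]
  [8, -7, -6, -9]
  [-4, -8, -7, -5]
  [0, 1, -3, -1]
Answer: row 4 of G^⊗2 = [0, 1, -3, -1]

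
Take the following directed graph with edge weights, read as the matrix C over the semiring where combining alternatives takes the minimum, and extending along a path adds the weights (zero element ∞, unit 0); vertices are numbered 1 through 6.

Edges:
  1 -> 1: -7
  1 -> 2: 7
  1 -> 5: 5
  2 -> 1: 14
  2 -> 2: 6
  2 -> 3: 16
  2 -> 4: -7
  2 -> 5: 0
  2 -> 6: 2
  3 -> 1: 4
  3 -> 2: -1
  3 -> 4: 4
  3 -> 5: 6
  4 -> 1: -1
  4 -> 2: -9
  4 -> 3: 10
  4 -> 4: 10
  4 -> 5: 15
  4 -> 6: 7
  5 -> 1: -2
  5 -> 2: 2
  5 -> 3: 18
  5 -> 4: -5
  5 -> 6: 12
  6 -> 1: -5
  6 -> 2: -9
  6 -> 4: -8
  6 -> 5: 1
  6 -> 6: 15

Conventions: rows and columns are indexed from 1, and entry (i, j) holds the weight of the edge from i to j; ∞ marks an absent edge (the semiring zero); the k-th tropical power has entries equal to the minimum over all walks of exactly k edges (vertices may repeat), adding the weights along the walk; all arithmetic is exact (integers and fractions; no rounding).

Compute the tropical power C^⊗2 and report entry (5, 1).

C^⊗2:
  [-14, 0, 23, 0, -2, 9]
  [-8, -16, 3, -6, 3, 0]
  [-3, -5, 14, -8, -1, 1]
  [-8, -3, 7, -16, -9, -7]
  [-9, -14, 5, -5, 2, 2]
  [-12, -17, 2, -16, -9, -7]
Key observation: the optimum is the walk 5->1->1, with weight (-2) + (-7) = -9.
Optimal value attained by: walk 5->1->1.
Answer: (C^⊗2)[5][1] = -9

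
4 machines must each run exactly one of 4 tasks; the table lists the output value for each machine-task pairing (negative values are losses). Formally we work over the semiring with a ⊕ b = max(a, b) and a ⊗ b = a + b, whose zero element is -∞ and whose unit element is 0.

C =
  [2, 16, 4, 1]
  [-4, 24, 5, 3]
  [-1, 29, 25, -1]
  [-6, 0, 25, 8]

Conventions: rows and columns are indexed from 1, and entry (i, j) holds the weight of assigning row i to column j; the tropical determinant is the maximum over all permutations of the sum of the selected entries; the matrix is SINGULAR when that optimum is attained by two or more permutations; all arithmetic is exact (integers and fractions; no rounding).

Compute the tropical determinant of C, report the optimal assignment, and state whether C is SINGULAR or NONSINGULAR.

σ = (1, 2, 3, 4): 2 + 24 + 25 + 8 = 59
σ = (1, 2, 4, 3): 2 + 24 + (-1) + 25 = 50
σ = (1, 3, 2, 4): 2 + 5 + 29 + 8 = 44
σ = (1, 3, 4, 2): 2 + 5 + (-1) + 0 = 6
σ = (1, 4, 2, 3): 2 + 3 + 29 + 25 = 59
σ = (1, 4, 3, 2): 2 + 3 + 25 + 0 = 30
σ = (2, 1, 3, 4): 16 + (-4) + 25 + 8 = 45
σ = (2, 1, 4, 3): 16 + (-4) + (-1) + 25 = 36
σ = (2, 3, 1, 4): 16 + 5 + (-1) + 8 = 28
σ = (2, 3, 4, 1): 16 + 5 + (-1) + (-6) = 14
σ = (2, 4, 1, 3): 16 + 3 + (-1) + 25 = 43
σ = (2, 4, 3, 1): 16 + 3 + 25 + (-6) = 38
σ = (3, 1, 2, 4): 4 + (-4) + 29 + 8 = 37
σ = (3, 1, 4, 2): 4 + (-4) + (-1) + 0 = -1
σ = (3, 2, 1, 4): 4 + 24 + (-1) + 8 = 35
σ = (3, 2, 4, 1): 4 + 24 + (-1) + (-6) = 21
σ = (3, 4, 1, 2): 4 + 3 + (-1) + 0 = 6
σ = (3, 4, 2, 1): 4 + 3 + 29 + (-6) = 30
σ = (4, 1, 2, 3): 1 + (-4) + 29 + 25 = 51
σ = (4, 1, 3, 2): 1 + (-4) + 25 + 0 = 22
σ = (4, 2, 1, 3): 1 + 24 + (-1) + 25 = 49
σ = (4, 2, 3, 1): 1 + 24 + 25 + (-6) = 44
σ = (4, 3, 1, 2): 1 + 5 + (-1) + 0 = 5
σ = (4, 3, 2, 1): 1 + 5 + 29 + (-6) = 29
Optimal value attained by: σ = (1, 2, 3, 4).
Answer: det⊕(C) = 59; verdict: SINGULAR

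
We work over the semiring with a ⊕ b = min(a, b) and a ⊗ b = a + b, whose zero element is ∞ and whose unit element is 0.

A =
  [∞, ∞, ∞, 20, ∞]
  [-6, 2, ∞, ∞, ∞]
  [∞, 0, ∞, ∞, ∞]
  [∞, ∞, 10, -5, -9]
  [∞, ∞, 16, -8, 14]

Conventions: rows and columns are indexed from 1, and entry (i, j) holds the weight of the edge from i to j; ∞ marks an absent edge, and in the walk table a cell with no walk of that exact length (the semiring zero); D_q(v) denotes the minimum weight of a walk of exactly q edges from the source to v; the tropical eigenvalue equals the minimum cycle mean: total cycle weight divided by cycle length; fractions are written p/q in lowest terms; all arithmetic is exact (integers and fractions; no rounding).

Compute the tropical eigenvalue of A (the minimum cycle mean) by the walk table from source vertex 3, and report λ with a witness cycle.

q=0: [∞, ∞, 0, ∞, ∞]
q=1: [∞, 0, ∞, ∞, ∞]
q=2: [-6, 2, ∞, ∞, ∞]
q=3: [-4, 4, ∞, 14, ∞]
q=4: [-2, 6, 24, 9, 5]
q=5: [0, 8, 19, -3, 0]
Optimal cycle mean attained by: cycle 4->5->4, total (-9) + (-8), length 2.
Answer: λ = -17/2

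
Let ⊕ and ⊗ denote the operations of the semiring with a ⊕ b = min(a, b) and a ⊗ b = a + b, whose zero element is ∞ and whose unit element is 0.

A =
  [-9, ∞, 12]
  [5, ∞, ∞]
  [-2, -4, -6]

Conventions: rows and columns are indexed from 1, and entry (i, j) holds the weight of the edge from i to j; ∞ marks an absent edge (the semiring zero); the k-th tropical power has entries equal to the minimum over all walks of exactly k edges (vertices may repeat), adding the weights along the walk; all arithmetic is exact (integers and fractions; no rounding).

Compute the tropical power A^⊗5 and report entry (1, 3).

A^⊗2:
  [-18, 8, 3]
  [-4, ∞, 17]
  [-11, -10, -12]
A^⊗3:
  [-27, -1, -6]
  [-13, 13, 8]
  [-20, -16, -18]
A^⊗4:
  [-36, -10, -15]
  [-22, 4, -1]
  [-29, -22, -24]
A^⊗5:
  [-45, -19, -24]
  [-31, -5, -10]
  [-38, -28, -30]
Key observation: the optimum is the walk 1->1->1->1->1->3, with weight (-9) + (-9) + (-9) + (-9) + 12 = -24.
Optimal value attained by: walk 1->1->1->1->1->3.
Answer: (A^⊗5)[1][3] = -24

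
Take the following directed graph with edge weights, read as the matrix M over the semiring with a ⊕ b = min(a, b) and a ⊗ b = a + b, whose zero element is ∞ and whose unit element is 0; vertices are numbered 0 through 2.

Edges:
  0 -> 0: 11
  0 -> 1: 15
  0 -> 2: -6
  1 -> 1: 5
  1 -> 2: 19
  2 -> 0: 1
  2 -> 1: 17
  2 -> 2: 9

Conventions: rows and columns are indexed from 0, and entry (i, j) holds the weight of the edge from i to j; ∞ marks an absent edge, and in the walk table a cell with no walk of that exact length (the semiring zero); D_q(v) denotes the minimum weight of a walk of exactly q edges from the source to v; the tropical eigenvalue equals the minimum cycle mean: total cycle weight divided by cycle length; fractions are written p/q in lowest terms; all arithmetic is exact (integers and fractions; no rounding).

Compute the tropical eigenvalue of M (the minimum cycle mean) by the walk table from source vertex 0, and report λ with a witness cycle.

q=0: [0, ∞, ∞]
q=1: [11, 15, -6]
q=2: [-5, 11, 3]
q=3: [4, 10, -11]
Optimal cycle mean attained by: cycle 0->2->0, total (-6) + 1, length 2.
Answer: λ = -5/2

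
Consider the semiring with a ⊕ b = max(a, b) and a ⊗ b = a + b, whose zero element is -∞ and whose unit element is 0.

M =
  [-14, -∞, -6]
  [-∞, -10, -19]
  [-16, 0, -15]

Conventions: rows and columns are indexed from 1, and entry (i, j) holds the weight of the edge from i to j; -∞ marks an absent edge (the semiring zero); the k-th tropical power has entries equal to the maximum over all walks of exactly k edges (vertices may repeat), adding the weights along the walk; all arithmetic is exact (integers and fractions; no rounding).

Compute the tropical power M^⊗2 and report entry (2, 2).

M^⊗2:
  [-22, -6, -20]
  [-35, -19, -29]
  [-30, -10, -19]
Key observation: the optimum is the walk 2->3->2, with weight (-19) + 0 = -19.
Optimal value attained by: walk 2->3->2.
Answer: (M^⊗2)[2][2] = -19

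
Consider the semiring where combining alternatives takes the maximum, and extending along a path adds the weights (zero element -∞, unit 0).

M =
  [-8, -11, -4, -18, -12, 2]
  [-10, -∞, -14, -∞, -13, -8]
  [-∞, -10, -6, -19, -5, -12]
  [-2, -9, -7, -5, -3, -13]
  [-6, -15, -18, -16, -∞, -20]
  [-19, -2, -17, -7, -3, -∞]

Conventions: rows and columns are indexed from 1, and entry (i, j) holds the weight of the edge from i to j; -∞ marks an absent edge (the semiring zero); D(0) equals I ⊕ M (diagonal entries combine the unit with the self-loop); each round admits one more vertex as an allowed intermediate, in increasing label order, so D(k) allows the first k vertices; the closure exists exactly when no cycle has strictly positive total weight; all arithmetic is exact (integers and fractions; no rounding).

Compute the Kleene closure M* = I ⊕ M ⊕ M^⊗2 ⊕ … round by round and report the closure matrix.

D(0):
  [0, -11, -4, -18, -12, 2]
  [-10, 0, -14, -∞, -13, -8]
  [-∞, -10, 0, -19, -5, -12]
  [-2, -9, -7, 0, -3, -13]
  [-6, -15, -18, -16, 0, -20]
  [-19, -2, -17, -7, -3, 0]
D(1):
  [0, -11, -4, -18, -12, 2]
  [-10, 0, -14, -28, -13, -8]
  [-∞, -10, 0, -19, -5, -12]
  [-2, -9, -6, 0, -3, 0]
  [-6, -15, -10, -16, 0, -4]
  [-19, -2, -17, -7, -3, 0]
D(2):
  [0, -11, -4, -18, -12, 2]
  [-10, 0, -14, -28, -13, -8]
  [-20, -10, 0, -19, -5, -12]
  [-2, -9, -6, 0, -3, 0]
  [-6, -15, -10, -16, 0, -4]
  [-12, -2, -16, -7, -3, 0]
D(3):
  [0, -11, -4, -18, -9, 2]
  [-10, 0, -14, -28, -13, -8]
  [-20, -10, 0, -19, -5, -12]
  [-2, -9, -6, 0, -3, 0]
  [-6, -15, -10, -16, 0, -4]
  [-12, -2, -16, -7, -3, 0]
D(4):
  [0, -11, -4, -18, -9, 2]
  [-10, 0, -14, -28, -13, -8]
  [-20, -10, 0, -19, -5, -12]
  [-2, -9, -6, 0, -3, 0]
  [-6, -15, -10, -16, 0, -4]
  [-9, -2, -13, -7, -3, 0]
D(5):
  [0, -11, -4, -18, -9, 2]
  [-10, 0, -14, -28, -13, -8]
  [-11, -10, 0, -19, -5, -9]
  [-2, -9, -6, 0, -3, 0]
  [-6, -15, -10, -16, 0, -4]
  [-9, -2, -13, -7, -3, 0]
D(6):
  [0, 0, -4, -5, -1, 2]
  [-10, 0, -14, -15, -11, -8]
  [-11, -10, 0, -16, -5, -9]
  [-2, -2, -6, 0, -3, 0]
  [-6, -6, -10, -11, 0, -4]
  [-9, -2, -13, -7, -3, 0]
Answer: M* = [[0, 0, -4, -5, -1, 2], [-10, 0, -14, -15, -11, -8], [-11, -10, 0, -16, -5, -9], [-2, -2, -6, 0, -3, 0], [-6, -6, -10, -11, 0, -4], [-9, -2, -13, -7, -3, 0]]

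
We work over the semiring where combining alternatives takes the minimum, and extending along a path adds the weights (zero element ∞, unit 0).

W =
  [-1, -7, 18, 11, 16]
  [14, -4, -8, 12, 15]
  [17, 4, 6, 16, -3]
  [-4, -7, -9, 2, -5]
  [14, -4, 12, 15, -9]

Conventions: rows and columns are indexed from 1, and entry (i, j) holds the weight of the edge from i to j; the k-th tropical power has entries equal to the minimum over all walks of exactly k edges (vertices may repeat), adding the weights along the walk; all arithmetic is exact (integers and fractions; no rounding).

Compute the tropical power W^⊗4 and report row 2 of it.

W^⊗2:
  [-2, -11, -15, 5, 6]
  [8, -8, -12, 8, -11]
  [11, -7, -4, 12, -12]
  [-5, -11, -15, 4, -14]
  [5, -13, -12, 6, -18]
W^⊗3:
  [-3, -15, -19, 1, -18]
  [3, -15, -16, 4, -20]
  [2, -16, -15, 3, -21]
  [-6, -18, -19, 1, -23]
  [-4, -22, -21, -3, -27]
W^⊗4:
  [-4, -22, -23, -3, -27]
  [-6, -24, -23, -5, -29]
  [-7, -25, -24, -6, -30]
  [-9, -27, -26, -8, -32]
  [-13, -31, -30, -12, -36]
Answer: row 2 of W^⊗4 = [-6, -24, -23, -5, -29]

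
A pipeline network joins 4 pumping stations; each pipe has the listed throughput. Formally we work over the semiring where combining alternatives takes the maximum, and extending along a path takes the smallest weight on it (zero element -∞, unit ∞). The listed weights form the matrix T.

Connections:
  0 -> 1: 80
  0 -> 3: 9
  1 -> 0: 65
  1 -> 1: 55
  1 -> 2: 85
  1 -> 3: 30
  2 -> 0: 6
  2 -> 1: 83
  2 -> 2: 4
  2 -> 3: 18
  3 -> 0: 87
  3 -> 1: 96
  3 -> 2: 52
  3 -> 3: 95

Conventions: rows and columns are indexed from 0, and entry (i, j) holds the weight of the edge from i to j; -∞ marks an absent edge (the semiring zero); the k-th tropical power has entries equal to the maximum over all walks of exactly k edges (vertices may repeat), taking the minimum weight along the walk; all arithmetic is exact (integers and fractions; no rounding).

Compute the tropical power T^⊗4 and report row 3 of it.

T^⊗2:
  [65, 55, 80, 30]
  [55, 83, 55, 30]
  [65, 55, 83, 30]
  [87, 95, 85, 95]
T^⊗3:
  [55, 80, 55, 30]
  [65, 55, 83, 30]
  [55, 83, 55, 30]
  [87, 95, 85, 95]
T^⊗4:
  [65, 55, 80, 30]
  [55, 83, 55, 30]
  [65, 55, 83, 30]
  [87, 95, 85, 95]
Answer: row 3 of T^⊗4 = [87, 95, 85, 95]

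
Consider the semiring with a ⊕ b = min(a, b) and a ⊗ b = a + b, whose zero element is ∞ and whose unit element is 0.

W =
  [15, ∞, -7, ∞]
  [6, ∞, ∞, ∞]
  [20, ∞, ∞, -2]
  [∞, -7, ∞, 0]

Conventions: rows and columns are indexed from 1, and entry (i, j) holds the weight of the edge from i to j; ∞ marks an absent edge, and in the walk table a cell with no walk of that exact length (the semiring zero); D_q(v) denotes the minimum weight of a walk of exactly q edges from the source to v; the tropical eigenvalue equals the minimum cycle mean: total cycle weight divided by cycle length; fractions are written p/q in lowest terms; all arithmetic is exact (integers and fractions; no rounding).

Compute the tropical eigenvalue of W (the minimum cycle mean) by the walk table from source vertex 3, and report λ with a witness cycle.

q=0: [∞, ∞, 0, ∞]
q=1: [20, ∞, ∞, -2]
q=2: [35, -9, 13, -2]
q=3: [-3, -9, 28, -2]
q=4: [-3, -9, -10, -2]
Optimal cycle mean attained by: cycle 1->3->4->2->1, total (-7) + (-2) + (-7) + 6, length 4.
Answer: λ = -5/2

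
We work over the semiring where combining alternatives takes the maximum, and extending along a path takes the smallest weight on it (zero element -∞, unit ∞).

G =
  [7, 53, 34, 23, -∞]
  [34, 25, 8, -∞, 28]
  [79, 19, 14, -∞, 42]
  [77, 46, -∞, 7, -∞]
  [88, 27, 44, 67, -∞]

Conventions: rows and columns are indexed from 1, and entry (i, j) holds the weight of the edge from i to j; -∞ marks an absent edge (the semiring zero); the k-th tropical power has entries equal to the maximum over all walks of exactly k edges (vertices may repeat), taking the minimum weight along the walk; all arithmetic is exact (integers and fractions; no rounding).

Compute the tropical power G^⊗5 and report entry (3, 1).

G^⊗2:
  [34, 25, 14, 7, 34]
  [28, 34, 34, 28, 25]
  [42, 53, 42, 42, 19]
  [34, 53, 34, 23, 28]
  [67, 53, 34, 23, 42]
G^⊗3:
  [34, 34, 34, 34, 25]
  [34, 28, 28, 25, 34]
  [42, 42, 34, 23, 42]
  [34, 34, 34, 28, 34]
  [42, 53, 42, 42, 34]
G^⊗4:
  [34, 34, 34, 25, 34]
  [34, 34, 34, 34, 28]
  [42, 42, 42, 42, 34]
  [34, 34, 34, 34, 34]
  [42, 42, 34, 34, 42]
G^⊗5:
  [34, 34, 34, 34, 34]
  [34, 34, 34, 28, 34]
  [42, 42, 34, 34, 42]
  [34, 34, 34, 34, 34]
  [42, 42, 42, 42, 34]
Key observation: the optimum is the walk 3->5->3->5->4->1, with weight 42 min 44 min 42 min 67 min 77 = 42.
Optimal value attained by: walk 3->5->3->5->4->1.
Answer: (G^⊗5)[3][1] = 42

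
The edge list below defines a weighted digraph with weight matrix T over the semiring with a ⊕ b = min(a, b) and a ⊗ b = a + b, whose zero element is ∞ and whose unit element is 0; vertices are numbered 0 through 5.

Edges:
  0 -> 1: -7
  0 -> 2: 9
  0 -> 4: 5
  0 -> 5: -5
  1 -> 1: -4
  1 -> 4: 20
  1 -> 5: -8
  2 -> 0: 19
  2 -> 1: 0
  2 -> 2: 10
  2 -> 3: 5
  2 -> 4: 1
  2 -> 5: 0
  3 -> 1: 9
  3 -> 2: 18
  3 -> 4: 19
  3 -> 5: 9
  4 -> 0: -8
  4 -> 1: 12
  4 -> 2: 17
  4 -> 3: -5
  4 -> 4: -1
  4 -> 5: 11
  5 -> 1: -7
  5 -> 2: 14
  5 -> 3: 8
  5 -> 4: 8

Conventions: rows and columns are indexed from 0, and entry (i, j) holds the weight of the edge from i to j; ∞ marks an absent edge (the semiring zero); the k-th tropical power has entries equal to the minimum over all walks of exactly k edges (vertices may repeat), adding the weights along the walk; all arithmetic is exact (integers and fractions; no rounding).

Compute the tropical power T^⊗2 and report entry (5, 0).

T^⊗2:
  [-3, -12, 9, 0, 3, -15]
  [12, -15, 6, 0, 0, -12]
  [-7, -7, 14, -4, 0, -8]
  [11, 2, 23, 14, 17, 1]
  [-9, -15, 1, -6, -3, -13]
  [0, -11, 24, 3, 7, -15]
Key observation: the optimum is the walk 5->4->0, with weight 8 + (-8) = 0.
Optimal value attained by: walk 5->4->0.
Answer: (T^⊗2)[5][0] = 0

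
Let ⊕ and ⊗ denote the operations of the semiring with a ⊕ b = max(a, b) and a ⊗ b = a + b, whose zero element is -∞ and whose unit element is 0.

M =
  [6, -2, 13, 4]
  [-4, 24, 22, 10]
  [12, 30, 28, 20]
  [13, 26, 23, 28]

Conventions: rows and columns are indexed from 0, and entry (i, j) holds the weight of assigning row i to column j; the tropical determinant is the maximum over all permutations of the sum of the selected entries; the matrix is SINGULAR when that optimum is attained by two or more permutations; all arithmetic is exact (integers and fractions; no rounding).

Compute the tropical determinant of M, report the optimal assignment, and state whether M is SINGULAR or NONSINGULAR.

σ = (0, 1, 2, 3): 6 + 24 + 28 + 28 = 86
σ = (0, 1, 3, 2): 6 + 24 + 20 + 23 = 73
σ = (0, 2, 1, 3): 6 + 22 + 30 + 28 = 86
σ = (0, 2, 3, 1): 6 + 22 + 20 + 26 = 74
σ = (0, 3, 1, 2): 6 + 10 + 30 + 23 = 69
σ = (0, 3, 2, 1): 6 + 10 + 28 + 26 = 70
σ = (1, 0, 2, 3): (-2) + (-4) + 28 + 28 = 50
σ = (1, 0, 3, 2): (-2) + (-4) + 20 + 23 = 37
σ = (1, 2, 0, 3): (-2) + 22 + 12 + 28 = 60
σ = (1, 2, 3, 0): (-2) + 22 + 20 + 13 = 53
σ = (1, 3, 0, 2): (-2) + 10 + 12 + 23 = 43
σ = (1, 3, 2, 0): (-2) + 10 + 28 + 13 = 49
σ = (2, 0, 1, 3): 13 + (-4) + 30 + 28 = 67
σ = (2, 0, 3, 1): 13 + (-4) + 20 + 26 = 55
σ = (2, 1, 0, 3): 13 + 24 + 12 + 28 = 77
σ = (2, 1, 3, 0): 13 + 24 + 20 + 13 = 70
σ = (2, 3, 0, 1): 13 + 10 + 12 + 26 = 61
σ = (2, 3, 1, 0): 13 + 10 + 30 + 13 = 66
σ = (3, 0, 1, 2): 4 + (-4) + 30 + 23 = 53
σ = (3, 0, 2, 1): 4 + (-4) + 28 + 26 = 54
σ = (3, 1, 0, 2): 4 + 24 + 12 + 23 = 63
σ = (3, 1, 2, 0): 4 + 24 + 28 + 13 = 69
σ = (3, 2, 0, 1): 4 + 22 + 12 + 26 = 64
σ = (3, 2, 1, 0): 4 + 22 + 30 + 13 = 69
Optimal value attained by: σ = (0, 1, 2, 3).
Answer: det⊕(M) = 86; verdict: SINGULAR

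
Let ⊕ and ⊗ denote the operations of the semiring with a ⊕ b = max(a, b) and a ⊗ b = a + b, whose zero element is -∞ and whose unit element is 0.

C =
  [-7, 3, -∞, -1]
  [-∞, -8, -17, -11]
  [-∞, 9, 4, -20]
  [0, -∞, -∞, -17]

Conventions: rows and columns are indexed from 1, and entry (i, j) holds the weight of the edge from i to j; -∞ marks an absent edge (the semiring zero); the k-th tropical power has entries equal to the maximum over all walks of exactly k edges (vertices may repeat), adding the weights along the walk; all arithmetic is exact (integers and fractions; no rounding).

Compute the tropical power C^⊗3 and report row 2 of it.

C^⊗2:
  [-1, -4, -14, -8]
  [-11, -8, -13, -19]
  [-20, 13, 8, -2]
  [-7, 3, -∞, -1]
C^⊗3:
  [-8, 2, -10, -2]
  [-18, -4, -9, -12]
  [-2, 17, 12, 2]
  [-1, -4, -14, -8]
Answer: row 2 of C^⊗3 = [-18, -4, -9, -12]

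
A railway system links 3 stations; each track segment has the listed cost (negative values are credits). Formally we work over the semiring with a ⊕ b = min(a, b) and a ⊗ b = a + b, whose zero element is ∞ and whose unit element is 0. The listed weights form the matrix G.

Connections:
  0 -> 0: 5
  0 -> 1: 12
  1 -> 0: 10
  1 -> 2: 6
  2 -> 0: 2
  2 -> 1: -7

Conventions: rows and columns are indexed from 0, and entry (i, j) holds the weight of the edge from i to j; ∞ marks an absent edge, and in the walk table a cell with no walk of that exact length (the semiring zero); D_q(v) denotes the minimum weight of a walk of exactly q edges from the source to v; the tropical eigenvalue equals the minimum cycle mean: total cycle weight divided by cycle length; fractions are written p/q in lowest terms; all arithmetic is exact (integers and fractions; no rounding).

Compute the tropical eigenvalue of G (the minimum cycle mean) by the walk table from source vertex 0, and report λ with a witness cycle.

q=0: [0, ∞, ∞]
q=1: [5, 12, ∞]
q=2: [10, 17, 18]
q=3: [15, 11, 23]
Optimal cycle mean attained by: cycle 1->2->1, total 6 + (-7), length 2.
Answer: λ = -1/2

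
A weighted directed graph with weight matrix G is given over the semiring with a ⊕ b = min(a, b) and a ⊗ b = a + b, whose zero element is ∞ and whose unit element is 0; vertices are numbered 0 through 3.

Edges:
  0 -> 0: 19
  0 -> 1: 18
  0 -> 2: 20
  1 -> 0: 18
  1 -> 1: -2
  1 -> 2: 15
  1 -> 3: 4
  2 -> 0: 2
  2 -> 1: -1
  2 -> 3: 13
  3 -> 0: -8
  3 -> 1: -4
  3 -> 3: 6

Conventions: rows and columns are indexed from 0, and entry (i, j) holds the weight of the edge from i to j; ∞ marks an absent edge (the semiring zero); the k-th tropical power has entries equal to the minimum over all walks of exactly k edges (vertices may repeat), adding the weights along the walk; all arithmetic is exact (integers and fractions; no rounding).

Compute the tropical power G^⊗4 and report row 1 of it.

G^⊗2:
  [22, 16, 33, 22]
  [-4, -4, 13, 2]
  [5, -3, 14, 3]
  [-2, -6, 11, 0]
G^⊗3:
  [14, 14, 31, 20]
  [-6, -6, 11, 0]
  [-5, -5, 12, 1]
  [-8, -8, 9, -2]
G^⊗4:
  [12, 12, 29, 18]
  [-8, -8, 9, -2]
  [-7, -7, 10, -1]
  [-10, -10, 7, -4]
Answer: row 1 of G^⊗4 = [-8, -8, 9, -2]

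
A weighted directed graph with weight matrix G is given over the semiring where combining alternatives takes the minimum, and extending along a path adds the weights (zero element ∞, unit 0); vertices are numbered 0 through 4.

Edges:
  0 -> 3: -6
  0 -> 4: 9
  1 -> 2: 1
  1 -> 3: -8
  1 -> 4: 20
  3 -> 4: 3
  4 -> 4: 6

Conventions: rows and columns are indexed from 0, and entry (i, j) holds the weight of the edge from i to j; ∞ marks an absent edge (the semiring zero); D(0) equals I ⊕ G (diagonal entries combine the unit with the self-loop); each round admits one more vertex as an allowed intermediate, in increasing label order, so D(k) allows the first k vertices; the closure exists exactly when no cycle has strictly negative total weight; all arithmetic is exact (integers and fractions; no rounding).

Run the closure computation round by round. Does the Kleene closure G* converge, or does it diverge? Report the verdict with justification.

D(0):
  [0, ∞, ∞, -6, 9]
  [∞, 0, 1, -8, 20]
  [∞, ∞, 0, ∞, ∞]
  [∞, ∞, ∞, 0, 3]
  [∞, ∞, ∞, ∞, 0]
D(1):
  [0, ∞, ∞, -6, 9]
  [∞, 0, 1, -8, 20]
  [∞, ∞, 0, ∞, ∞]
  [∞, ∞, ∞, 0, 3]
  [∞, ∞, ∞, ∞, 0]
D(2):
  [0, ∞, ∞, -6, 9]
  [∞, 0, 1, -8, 20]
  [∞, ∞, 0, ∞, ∞]
  [∞, ∞, ∞, 0, 3]
  [∞, ∞, ∞, ∞, 0]
D(3):
  [0, ∞, ∞, -6, 9]
  [∞, 0, 1, -8, 20]
  [∞, ∞, 0, ∞, ∞]
  [∞, ∞, ∞, 0, 3]
  [∞, ∞, ∞, ∞, 0]
D(4):
  [0, ∞, ∞, -6, -3]
  [∞, 0, 1, -8, -5]
  [∞, ∞, 0, ∞, ∞]
  [∞, ∞, ∞, 0, 3]
  [∞, ∞, ∞, ∞, 0]
D(5):
  [0, ∞, ∞, -6, -3]
  [∞, 0, 1, -8, -5]
  [∞, ∞, 0, ∞, ∞]
  [∞, ∞, ∞, 0, 3]
  [∞, ∞, ∞, ∞, 0]
Key observation: every diagonal entry stays at the unit through all rounds, so no improving cycle exists.
Answer: CONVERGES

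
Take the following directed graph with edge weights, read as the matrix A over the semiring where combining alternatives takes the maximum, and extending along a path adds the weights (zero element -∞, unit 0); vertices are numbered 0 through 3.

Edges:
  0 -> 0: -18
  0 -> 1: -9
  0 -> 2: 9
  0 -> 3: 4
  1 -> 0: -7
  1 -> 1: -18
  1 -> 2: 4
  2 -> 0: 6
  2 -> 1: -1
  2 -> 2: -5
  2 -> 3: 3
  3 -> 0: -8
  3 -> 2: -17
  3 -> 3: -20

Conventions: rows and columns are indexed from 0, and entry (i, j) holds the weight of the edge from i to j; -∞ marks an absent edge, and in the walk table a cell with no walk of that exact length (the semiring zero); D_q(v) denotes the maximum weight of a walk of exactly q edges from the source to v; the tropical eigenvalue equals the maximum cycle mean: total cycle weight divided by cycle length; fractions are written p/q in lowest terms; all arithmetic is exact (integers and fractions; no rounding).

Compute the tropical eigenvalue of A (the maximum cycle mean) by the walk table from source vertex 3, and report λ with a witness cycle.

q=0: [-∞, -∞, -∞, 0]
q=1: [-8, -∞, -17, -20]
q=2: [-11, -17, 1, -4]
q=3: [7, 0, -2, 4]
q=4: [4, -2, 16, 11]
Optimal cycle mean attained by: cycle 0->2->0, total 9 + 6, length 2.
Answer: λ = 15/2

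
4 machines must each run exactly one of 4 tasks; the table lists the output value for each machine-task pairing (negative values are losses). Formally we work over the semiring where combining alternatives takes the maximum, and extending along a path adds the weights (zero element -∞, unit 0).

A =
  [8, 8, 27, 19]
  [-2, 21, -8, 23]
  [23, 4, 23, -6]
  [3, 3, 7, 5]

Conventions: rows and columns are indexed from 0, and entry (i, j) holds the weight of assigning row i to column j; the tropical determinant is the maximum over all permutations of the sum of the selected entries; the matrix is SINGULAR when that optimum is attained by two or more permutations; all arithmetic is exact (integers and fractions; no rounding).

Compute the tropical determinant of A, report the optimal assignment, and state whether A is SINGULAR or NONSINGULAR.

σ = (0, 1, 2, 3): 8 + 21 + 23 + 5 = 57
σ = (0, 1, 3, 2): 8 + 21 + (-6) + 7 = 30
σ = (0, 2, 1, 3): 8 + (-8) + 4 + 5 = 9
σ = (0, 2, 3, 1): 8 + (-8) + (-6) + 3 = -3
σ = (0, 3, 1, 2): 8 + 23 + 4 + 7 = 42
σ = (0, 3, 2, 1): 8 + 23 + 23 + 3 = 57
σ = (1, 0, 2, 3): 8 + (-2) + 23 + 5 = 34
σ = (1, 0, 3, 2): 8 + (-2) + (-6) + 7 = 7
σ = (1, 2, 0, 3): 8 + (-8) + 23 + 5 = 28
σ = (1, 2, 3, 0): 8 + (-8) + (-6) + 3 = -3
σ = (1, 3, 0, 2): 8 + 23 + 23 + 7 = 61
σ = (1, 3, 2, 0): 8 + 23 + 23 + 3 = 57
σ = (2, 0, 1, 3): 27 + (-2) + 4 + 5 = 34
σ = (2, 0, 3, 1): 27 + (-2) + (-6) + 3 = 22
σ = (2, 1, 0, 3): 27 + 21 + 23 + 5 = 76
σ = (2, 1, 3, 0): 27 + 21 + (-6) + 3 = 45
σ = (2, 3, 0, 1): 27 + 23 + 23 + 3 = 76
σ = (2, 3, 1, 0): 27 + 23 + 4 + 3 = 57
σ = (3, 0, 1, 2): 19 + (-2) + 4 + 7 = 28
σ = (3, 0, 2, 1): 19 + (-2) + 23 + 3 = 43
σ = (3, 1, 0, 2): 19 + 21 + 23 + 7 = 70
σ = (3, 1, 2, 0): 19 + 21 + 23 + 3 = 66
σ = (3, 2, 0, 1): 19 + (-8) + 23 + 3 = 37
σ = (3, 2, 1, 0): 19 + (-8) + 4 + 3 = 18
Optimal value attained by: σ = (2, 1, 0, 3).
Answer: det⊕(A) = 76; verdict: SINGULAR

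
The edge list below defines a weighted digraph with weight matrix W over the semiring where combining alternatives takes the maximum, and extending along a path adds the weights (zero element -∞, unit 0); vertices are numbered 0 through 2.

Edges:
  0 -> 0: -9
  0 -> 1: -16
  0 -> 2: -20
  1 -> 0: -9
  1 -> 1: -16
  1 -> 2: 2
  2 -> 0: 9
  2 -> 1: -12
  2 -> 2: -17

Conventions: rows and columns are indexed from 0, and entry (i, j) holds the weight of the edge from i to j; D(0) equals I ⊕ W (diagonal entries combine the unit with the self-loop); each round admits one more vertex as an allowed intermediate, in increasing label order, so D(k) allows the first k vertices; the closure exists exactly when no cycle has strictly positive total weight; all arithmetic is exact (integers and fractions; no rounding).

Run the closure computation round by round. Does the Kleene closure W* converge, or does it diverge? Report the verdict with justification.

D(0):
  [0, -16, -20]
  [-9, 0, 2]
  [9, -12, 0]
D(1):
  [0, -16, -20]
  [-9, 0, 2]
  [9, -7, 0]
D(2):
  [0, -16, -14]
  [-9, 0, 2]
  [9, -7, 0]
D(3):
  [0, -16, -14]
  [11, 0, 2]
  [9, -7, 0]
Key observation: every diagonal entry stays at the unit through all rounds, so no improving cycle exists.
Answer: CONVERGES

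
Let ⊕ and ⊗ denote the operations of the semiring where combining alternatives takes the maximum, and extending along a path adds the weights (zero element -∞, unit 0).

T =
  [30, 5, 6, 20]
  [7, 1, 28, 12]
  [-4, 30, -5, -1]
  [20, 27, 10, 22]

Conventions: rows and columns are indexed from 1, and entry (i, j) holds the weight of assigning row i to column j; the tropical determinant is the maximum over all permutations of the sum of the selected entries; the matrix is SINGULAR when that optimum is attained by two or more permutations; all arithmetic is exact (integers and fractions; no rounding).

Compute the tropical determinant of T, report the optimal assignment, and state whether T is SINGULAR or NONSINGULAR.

σ = (1, 2, 3, 4): 30 + 1 + (-5) + 22 = 48
σ = (1, 2, 4, 3): 30 + 1 + (-1) + 10 = 40
σ = (1, 3, 2, 4): 30 + 28 + 30 + 22 = 110
σ = (1, 3, 4, 2): 30 + 28 + (-1) + 27 = 84
σ = (1, 4, 2, 3): 30 + 12 + 30 + 10 = 82
σ = (1, 4, 3, 2): 30 + 12 + (-5) + 27 = 64
σ = (2, 1, 3, 4): 5 + 7 + (-5) + 22 = 29
σ = (2, 1, 4, 3): 5 + 7 + (-1) + 10 = 21
σ = (2, 3, 1, 4): 5 + 28 + (-4) + 22 = 51
σ = (2, 3, 4, 1): 5 + 28 + (-1) + 20 = 52
σ = (2, 4, 1, 3): 5 + 12 + (-4) + 10 = 23
σ = (2, 4, 3, 1): 5 + 12 + (-5) + 20 = 32
σ = (3, 1, 2, 4): 6 + 7 + 30 + 22 = 65
σ = (3, 1, 4, 2): 6 + 7 + (-1) + 27 = 39
σ = (3, 2, 1, 4): 6 + 1 + (-4) + 22 = 25
σ = (3, 2, 4, 1): 6 + 1 + (-1) + 20 = 26
σ = (3, 4, 1, 2): 6 + 12 + (-4) + 27 = 41
σ = (3, 4, 2, 1): 6 + 12 + 30 + 20 = 68
σ = (4, 1, 2, 3): 20 + 7 + 30 + 10 = 67
σ = (4, 1, 3, 2): 20 + 7 + (-5) + 27 = 49
σ = (4, 2, 1, 3): 20 + 1 + (-4) + 10 = 27
σ = (4, 2, 3, 1): 20 + 1 + (-5) + 20 = 36
σ = (4, 3, 1, 2): 20 + 28 + (-4) + 27 = 71
σ = (4, 3, 2, 1): 20 + 28 + 30 + 20 = 98
Optimal value attained by: σ = (1, 3, 2, 4).
Answer: det⊕(T) = 110; verdict: NONSINGULAR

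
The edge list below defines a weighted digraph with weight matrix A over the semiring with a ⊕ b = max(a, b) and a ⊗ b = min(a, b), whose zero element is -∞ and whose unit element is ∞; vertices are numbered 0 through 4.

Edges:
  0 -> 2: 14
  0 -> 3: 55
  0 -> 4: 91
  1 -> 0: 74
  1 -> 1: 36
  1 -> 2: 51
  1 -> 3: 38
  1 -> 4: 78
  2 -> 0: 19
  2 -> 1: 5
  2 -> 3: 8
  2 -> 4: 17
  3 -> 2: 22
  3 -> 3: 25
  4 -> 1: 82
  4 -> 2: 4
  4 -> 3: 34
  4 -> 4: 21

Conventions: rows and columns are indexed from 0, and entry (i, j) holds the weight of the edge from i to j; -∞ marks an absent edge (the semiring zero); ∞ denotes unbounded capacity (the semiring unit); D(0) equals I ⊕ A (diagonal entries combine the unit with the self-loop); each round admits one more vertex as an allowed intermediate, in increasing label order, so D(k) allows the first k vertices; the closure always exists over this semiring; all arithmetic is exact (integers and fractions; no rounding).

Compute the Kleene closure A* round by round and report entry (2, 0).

D(0):
  [∞, -∞, 14, 55, 91]
  [74, ∞, 51, 38, 78]
  [19, 5, ∞, 8, 17]
  [-∞, -∞, 22, ∞, -∞]
  [-∞, 82, 4, 34, ∞]
D(1):
  [∞, -∞, 14, 55, 91]
  [74, ∞, 51, 55, 78]
  [19, 5, ∞, 19, 19]
  [-∞, -∞, 22, ∞, -∞]
  [-∞, 82, 4, 34, ∞]
D(2):
  [∞, -∞, 14, 55, 91]
  [74, ∞, 51, 55, 78]
  [19, 5, ∞, 19, 19]
  [-∞, -∞, 22, ∞, -∞]
  [74, 82, 51, 55, ∞]
D(3):
  [∞, 5, 14, 55, 91]
  [74, ∞, 51, 55, 78]
  [19, 5, ∞, 19, 19]
  [19, 5, 22, ∞, 19]
  [74, 82, 51, 55, ∞]
D(4):
  [∞, 5, 22, 55, 91]
  [74, ∞, 51, 55, 78]
  [19, 5, ∞, 19, 19]
  [19, 5, 22, ∞, 19]
  [74, 82, 51, 55, ∞]
D(5):
  [∞, 82, 51, 55, 91]
  [74, ∞, 51, 55, 78]
  [19, 19, ∞, 19, 19]
  [19, 19, 22, ∞, 19]
  [74, 82, 51, 55, ∞]
Answer: A*[2][0] = 19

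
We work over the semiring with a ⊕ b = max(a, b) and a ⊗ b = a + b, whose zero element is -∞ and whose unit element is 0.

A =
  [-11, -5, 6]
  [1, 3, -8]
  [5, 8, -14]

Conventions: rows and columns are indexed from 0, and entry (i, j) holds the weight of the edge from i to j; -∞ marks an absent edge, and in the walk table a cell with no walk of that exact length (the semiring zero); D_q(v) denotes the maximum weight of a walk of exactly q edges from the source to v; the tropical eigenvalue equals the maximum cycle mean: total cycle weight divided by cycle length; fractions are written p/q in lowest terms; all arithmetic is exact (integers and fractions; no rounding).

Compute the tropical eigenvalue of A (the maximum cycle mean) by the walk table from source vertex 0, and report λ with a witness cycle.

q=0: [0, -∞, -∞]
q=1: [-11, -5, 6]
q=2: [11, 14, -5]
q=3: [15, 17, 17]
Optimal cycle mean attained by: cycle 0->2->0, total 6 + 5, length 2.
Answer: λ = 11/2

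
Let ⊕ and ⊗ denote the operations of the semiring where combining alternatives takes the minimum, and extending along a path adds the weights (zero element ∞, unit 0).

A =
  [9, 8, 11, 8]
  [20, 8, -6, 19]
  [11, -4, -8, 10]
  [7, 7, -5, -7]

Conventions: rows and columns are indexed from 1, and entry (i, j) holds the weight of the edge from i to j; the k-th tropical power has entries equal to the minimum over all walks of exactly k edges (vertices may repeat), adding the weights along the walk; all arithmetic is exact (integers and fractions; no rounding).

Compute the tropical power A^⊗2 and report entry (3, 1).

A^⊗2:
  [15, 7, 2, 1]
  [5, -10, -14, 4]
  [3, -12, -16, 2]
  [0, -9, -13, -14]
Key observation: the optimum is the walk 3->3->1, with weight (-8) + 11 = 3.
Optimal value attained by: walk 3->3->1.
Answer: (A^⊗2)[3][1] = 3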